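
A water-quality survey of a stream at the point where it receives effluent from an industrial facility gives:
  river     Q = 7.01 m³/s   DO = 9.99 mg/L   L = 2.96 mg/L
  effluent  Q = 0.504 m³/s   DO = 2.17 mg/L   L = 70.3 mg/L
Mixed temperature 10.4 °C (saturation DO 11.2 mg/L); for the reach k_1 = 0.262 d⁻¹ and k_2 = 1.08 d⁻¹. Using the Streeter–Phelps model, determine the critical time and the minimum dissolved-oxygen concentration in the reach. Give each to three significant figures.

Mixed DO = (7.01×9.99 + 0.504×2.17)/(7.01+0.504) = 71.12/7.514 = 9.465 mg/L.
Mixed L₀ = (7.01×2.96 + 0.504×70.3)/(7.514) = 56.18/7.514 = 7.477 mg/L.
Initial deficit D₀ = C_s − DO₀ = 11.2 − 9.465 = 1.735 mg/L.
t_c = (1/0.8180) ln[(1.08/0.262)(1 − 1.735×0.8180/(0.262×7.477))] = 1.222 × ln(1.136) = 0.1564 d.
D_c = (0.262/1.08) × 7.477 × e^(−0.262×0.1564) = 0.2426 × 7.477 × 0.9598 = 1.741 mg/L.
Minimum DO = 11.2 − 1.741 = 9.459 mg/L.

t_c ≈ 0.156 d; minimum DO ≈ 9.46 mg/L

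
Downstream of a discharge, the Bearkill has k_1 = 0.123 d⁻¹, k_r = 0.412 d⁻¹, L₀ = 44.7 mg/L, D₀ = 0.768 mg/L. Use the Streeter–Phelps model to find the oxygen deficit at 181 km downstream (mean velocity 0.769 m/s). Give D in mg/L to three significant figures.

D ≈ 7.67 mg/L

Travel time t = x/v = 181 km / (0.769 m/s) = 181000 m / 0.769 m/s = 235400 s = 2.724 d.
k_1 L₀/(k_r−k_1) = 0.123×44.7/(0.412−0.123) = 5.498/0.2890 = 19.02 mg/L.
e^(−k_1 t) = e^(−0.123×2.724) = 0.7153; e^(−k_r t) = e^(−0.412×2.724) = 0.3255.
D = 19.02 × (0.7153 − 0.3255) + 0.768 × 0.3255 = 7.415 + 0.2500 = 7.665 mg/L.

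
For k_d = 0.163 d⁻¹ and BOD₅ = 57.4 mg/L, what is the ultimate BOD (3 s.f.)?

L₀ ≈ 103 mg/L

BOD₅ = L₀(1 − e^(−5k_d)) ⇒ L₀ = BOD₅ / (1 − e^(−5×0.163))
= 57.4 / (1 − 0.4426) = 57.4 / 0.5574 = 103.0 mg/L.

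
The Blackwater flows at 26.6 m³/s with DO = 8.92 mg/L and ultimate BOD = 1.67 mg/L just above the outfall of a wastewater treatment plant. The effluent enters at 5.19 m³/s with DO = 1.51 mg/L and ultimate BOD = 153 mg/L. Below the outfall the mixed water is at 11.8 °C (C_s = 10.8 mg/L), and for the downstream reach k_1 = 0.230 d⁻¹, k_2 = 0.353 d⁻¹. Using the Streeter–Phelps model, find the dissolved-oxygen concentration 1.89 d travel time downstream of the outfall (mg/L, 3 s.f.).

DO ≈ 2.59 mg/L

Mixed DO = (26.6×8.92 + 5.19×1.51)/(26.6+5.19) = 245.1/31.79 = 7.710 mg/L.
Mixed L₀ = (26.6×1.67 + 5.19×153)/(31.79) = 838.5/31.79 = 26.38 mg/L.
Initial deficit D₀ = C_s − DO₀ = 10.8 − 7.710 = 3.090 mg/L.
D(1.89) = [0.230×26.38/(0.353−0.230)](e^(−0.230×1.89) − e^(−0.353×1.89)) + 3.090 e^(−0.353×1.89)
= 49.32 × (0.6475 − 0.5132) + 3.090 × 0.5132 = 8.209 mg/L.
DO = 10.8 − 8.209 = 2.591 mg/L.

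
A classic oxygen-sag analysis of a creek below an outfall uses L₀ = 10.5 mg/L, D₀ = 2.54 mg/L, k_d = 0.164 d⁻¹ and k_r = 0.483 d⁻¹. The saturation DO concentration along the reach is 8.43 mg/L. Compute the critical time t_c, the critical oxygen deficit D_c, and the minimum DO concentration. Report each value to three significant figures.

t_c = [1/(k_r−k_d)] ln[(k_r/k_d)(1 − D₀(k_r−k_d)/(k_d L₀))]
= [1/(0.483−0.164)] ln[(0.483/0.164)(1 − 2.54×0.3190/(0.164×10.5))]
= (1/0.3190) ln[2.945 × 0.5295] = 3.135 × ln(1.559) = 3.135 × 0.4443 = 1.393 d.
L(t_c) = L₀ e^(−k_d t_c) = 10.5 × 0.7958 = 8.356 mg/L, and at the critical point k_r D_c = k_d L, so D_c = (0.164/0.483) × 8.356 = 2.837 mg/L.
Minimum DO = C_s − D_c = 8.43 − 2.837 = 5.593 mg/L.

t_c ≈ 1.39 d; D_c ≈ 2.84 mg/L; min DO ≈ 5.59 mg/L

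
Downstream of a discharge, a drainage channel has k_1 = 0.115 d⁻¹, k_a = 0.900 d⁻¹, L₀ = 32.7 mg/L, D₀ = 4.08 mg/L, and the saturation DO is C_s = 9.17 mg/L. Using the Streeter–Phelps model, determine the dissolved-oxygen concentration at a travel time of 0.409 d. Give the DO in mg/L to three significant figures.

k_1 L₀/(k_a−k_1) = 0.115×32.7/(0.900−0.115) = 3.761/0.7850 = 4.790 mg/L.
e^(−k_1 t) = e^(−0.115×0.4090) = 0.9541; e^(−k_a t) = e^(−0.900×0.4090) = 0.6920.
D = 4.790 × (0.9541 − 0.6920) + 4.08 × 0.6920 = 1.255 + 2.824 = 4.079 mg/L.
DO = C_s − D = 9.17 − 4.079 = 5.091 mg/L.

DO ≈ 5.09 mg/L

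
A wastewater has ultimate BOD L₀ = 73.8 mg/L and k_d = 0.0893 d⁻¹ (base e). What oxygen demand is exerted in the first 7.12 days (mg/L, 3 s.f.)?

y ≈ 34.7 mg/L

y_t = L₀(1 − e^(−k_d t)) = 73.8 × (1 − e^(−0.0893×7.12))
= 73.8 × (1 − 0.5295) = 73.8 × 0.4705 = 34.72 mg/L.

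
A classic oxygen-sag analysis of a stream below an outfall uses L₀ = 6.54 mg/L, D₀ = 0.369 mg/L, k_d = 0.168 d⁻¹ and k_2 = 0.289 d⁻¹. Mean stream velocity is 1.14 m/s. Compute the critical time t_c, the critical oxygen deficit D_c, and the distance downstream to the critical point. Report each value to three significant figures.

t_c ≈ 4.14 d; D_c ≈ 1.90 mg/L; x_c ≈ 408 km

With k_2/k_d = 1.720 and 1 − D₀(k_2−k_d)/(k_d L₀) = 0.9594,
t_c = ln(1.720 × 0.9594) / (0.289 − 0.168) = ln(1.650) / 0.1210 = 0.5010/0.1210 = 4.140 d.
D_c = (k_d/k_2) L₀ e^(−k_d t_c) = (0.168/0.289) × 6.54 × e^(−0.168×4.140) = 0.5813 × 6.54 × 0.4988 = 1.896 mg/L.
x_c = v t_c = 1.14 m/s × 4.140 d × 86400 s/d = 407800 m ≈ 408 km.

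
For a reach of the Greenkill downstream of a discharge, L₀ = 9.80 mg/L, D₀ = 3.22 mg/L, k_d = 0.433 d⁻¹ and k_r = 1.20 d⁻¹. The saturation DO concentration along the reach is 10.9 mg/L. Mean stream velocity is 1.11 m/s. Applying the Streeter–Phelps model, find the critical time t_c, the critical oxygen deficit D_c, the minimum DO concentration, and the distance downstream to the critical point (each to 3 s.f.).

At the critical point dD/dt = 0, so k_d L₀ e^(−k_d t) = k_r D. Substituting D(t) from the Streeter–Phelps equation and solving for t gives
t_c = ln[(k_r/k_d)(1 − D₀(k_r−k_d)/(k_d L₀))] / (k_r−k_d).
Here k_r−k_d = 0.7670 d⁻¹ and 1 − D₀(k_r−k_d)/(k_d L₀) = 1 − 3.22×0.7670/(0.433×9.80) = 0.4180, so
t_c = ln(2.771 × 0.4180) / 0.7670 = 0.1470 / 0.7670 = 0.1917 d.
D_c = (k_d/k_r) L₀ e^(−k_d t_c) = (0.433/1.20) × 9.80 × e^(−0.433×0.1917) = 0.3608 × 9.80 × 0.9204 = 3.255 mg/L.
Minimum DO = C_s − D_c = 10.9 − 3.255 = 7.645 mg/L.
x_c = v t_c = 1.11 m/s × 0.1917 d × 86400 s/d = 18380 m ≈ 18.4 km.

t_c ≈ 0.192 d; D_c ≈ 3.25 mg/L; min DO ≈ 7.65 mg/L; x_c ≈ 18.4 km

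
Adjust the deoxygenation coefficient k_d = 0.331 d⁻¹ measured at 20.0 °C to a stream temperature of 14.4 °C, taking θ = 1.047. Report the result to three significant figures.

k_d ≈ 0.256 d⁻¹

k_d(T₂) = k_d(T₁) · θ^(T₂−T₁) = 0.331 × 1.047^(14.4−20.0)
= 0.331 × 1.047^-5.60 = 0.331 × 0.7732 = 0.2559 d⁻¹.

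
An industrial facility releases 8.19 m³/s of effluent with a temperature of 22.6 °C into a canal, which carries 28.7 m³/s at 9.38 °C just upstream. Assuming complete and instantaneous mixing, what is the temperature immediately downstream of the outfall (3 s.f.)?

Flow-weighted mixing: C = (Q_r C_r + Q_w C_w)/(Q_r + Q_w)
= (28.7×9.38 + 8.19×22.6)/(28.7 + 8.19) = 454.3/36.89 = 12.31 °C.

12.3 °C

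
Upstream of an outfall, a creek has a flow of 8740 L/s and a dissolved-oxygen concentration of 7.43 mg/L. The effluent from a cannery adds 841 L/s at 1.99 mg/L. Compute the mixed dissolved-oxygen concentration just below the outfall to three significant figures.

Flow-weighted mixing: C = (Q_r C_r + Q_w C_w)/(Q_r + Q_w)
= (8740×7.43 + 841×1.99)/(8740 + 841) = 66610/9581 = 6.952 mg/L.

6.95 mg/L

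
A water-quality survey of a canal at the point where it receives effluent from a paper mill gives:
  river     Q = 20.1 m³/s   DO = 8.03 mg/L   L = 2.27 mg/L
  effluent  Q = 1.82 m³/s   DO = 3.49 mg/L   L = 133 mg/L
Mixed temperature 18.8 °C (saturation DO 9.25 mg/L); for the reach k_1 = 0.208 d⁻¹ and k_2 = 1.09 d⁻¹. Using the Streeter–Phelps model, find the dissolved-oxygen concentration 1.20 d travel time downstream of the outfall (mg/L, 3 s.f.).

Mixed DO = (20.1×8.03 + 1.82×3.49)/(20.1+1.82) = 167.8/21.92 = 7.653 mg/L.
Mixed L₀ = (20.1×2.27 + 1.82×133)/(21.92) = 287.7/21.92 = 13.12 mg/L.
Initial deficit D₀ = C_s − DO₀ = 9.25 − 7.653 = 1.597 mg/L.
D(1.20) = [0.208×13.12/(1.09−0.208)](e^(−0.208×1.20) − e^(−1.09×1.20)) + 1.597 e^(−1.09×1.20)
= 3.095 × (0.7791 − 0.2704) + 1.597 × 0.2704 = 2.006 mg/L.
DO = 9.25 − 2.006 = 7.244 mg/L.

DO ≈ 7.24 mg/L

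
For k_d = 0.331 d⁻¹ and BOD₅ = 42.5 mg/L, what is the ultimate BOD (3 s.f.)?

BOD₅ = L₀(1 − e^(−5k_d)) ⇒ L₀ = BOD₅ / (1 − e^(−5×0.331))
= 42.5 / (1 − 0.1911) = 42.5 / 0.8089 = 52.54 mg/L.

L₀ ≈ 52.5 mg/L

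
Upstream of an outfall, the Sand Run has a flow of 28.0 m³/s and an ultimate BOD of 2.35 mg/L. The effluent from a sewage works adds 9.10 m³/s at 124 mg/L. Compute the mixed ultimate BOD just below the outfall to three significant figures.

32.2 mg/L

Flow-weighted mixing: C = (Q_r C_r + Q_w C_w)/(Q_r + Q_w)
= (28.0×2.35 + 9.10×124)/(28.0 + 9.10) = 1194/37.10 = 32.19 mg/L.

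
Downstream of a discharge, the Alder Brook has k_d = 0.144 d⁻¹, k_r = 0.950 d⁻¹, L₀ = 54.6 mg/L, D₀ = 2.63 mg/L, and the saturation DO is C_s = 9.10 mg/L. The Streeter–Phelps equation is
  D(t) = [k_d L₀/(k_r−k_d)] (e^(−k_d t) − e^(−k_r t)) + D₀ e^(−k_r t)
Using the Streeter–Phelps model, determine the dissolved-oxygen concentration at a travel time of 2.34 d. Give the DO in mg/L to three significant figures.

DO ≈ 2.91 mg/L

k_d L₀/(k_r−k_d) = 0.144×54.6/(0.950−0.144) = 7.862/0.8060 = 9.755 mg/L.
e^(−k_d t) = e^(−0.144×2.340) = 0.7139; e^(−k_r t) = e^(−0.950×2.340) = 0.1083.
D = 9.755 × (0.7139 − 0.1083) + 2.63 × 0.1083 = 5.908 + 0.2848 = 6.193 mg/L.
DO = C_s − D = 9.10 − 6.193 = 2.907 mg/L.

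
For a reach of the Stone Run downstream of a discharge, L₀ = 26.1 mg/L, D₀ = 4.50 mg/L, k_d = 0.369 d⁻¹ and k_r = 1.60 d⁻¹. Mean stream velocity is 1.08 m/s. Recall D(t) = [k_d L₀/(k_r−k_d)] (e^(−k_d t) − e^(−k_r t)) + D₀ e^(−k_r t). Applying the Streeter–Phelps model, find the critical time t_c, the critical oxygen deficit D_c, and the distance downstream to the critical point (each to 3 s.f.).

With k_r/k_d = 4.336 and 1 − D₀(k_r−k_d)/(k_d L₀) = 0.4248,
t_c = ln(4.336 × 0.4248) / (1.60 − 0.369) = ln(1.842) / 1.231 = 0.6109/1.231 = 0.4962 d.
D_c = (k_d/k_r) L₀ e^(−k_d t_c) = (0.369/1.60) × 26.1 × e^(−0.369×0.4962) = 0.2306 × 26.1 × 0.8327 = 5.012 mg/L.
x_c = v t_c = 1.08 m/s × 0.4962 d × 86400 s/d = 46310 m ≈ 46.3 km.

t_c ≈ 0.496 d; D_c ≈ 5.01 mg/L; x_c ≈ 46.3 km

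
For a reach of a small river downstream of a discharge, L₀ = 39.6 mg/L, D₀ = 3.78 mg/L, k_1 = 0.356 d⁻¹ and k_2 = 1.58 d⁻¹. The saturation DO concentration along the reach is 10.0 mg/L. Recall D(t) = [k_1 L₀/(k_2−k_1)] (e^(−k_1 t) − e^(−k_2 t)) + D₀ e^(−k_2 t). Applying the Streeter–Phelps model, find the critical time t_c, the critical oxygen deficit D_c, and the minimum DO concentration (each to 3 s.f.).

t_c ≈ 0.893 d; D_c ≈ 6.49 mg/L; min DO ≈ 3.51 mg/L

With k_2/k_1 = 4.438 and 1 − D₀(k_2−k_1)/(k_1 L₀) = 0.6718,
t_c = ln(4.438 × 0.6718) / (1.58 − 0.356) = ln(2.982) / 1.224 = 1.092/1.224 = 0.8925 d.
L(t_c) = L₀ e^(−k_1 t_c) = 39.6 × 0.7278 = 28.82 mg/L, and at the critical point k_2 D_c = k_1 L, so D_c = (0.356/1.58) × 28.82 = 6.494 mg/L.
Minimum DO = C_s − D_c = 10.0 − 6.494 = 3.506 mg/L.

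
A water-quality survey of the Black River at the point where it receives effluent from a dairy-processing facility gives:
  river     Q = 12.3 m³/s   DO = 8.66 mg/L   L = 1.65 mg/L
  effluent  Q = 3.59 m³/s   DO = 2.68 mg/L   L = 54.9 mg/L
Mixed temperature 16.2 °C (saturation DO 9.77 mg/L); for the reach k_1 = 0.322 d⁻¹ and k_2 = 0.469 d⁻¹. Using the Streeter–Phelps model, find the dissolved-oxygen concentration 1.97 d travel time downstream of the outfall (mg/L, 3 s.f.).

DO ≈ 4.80 mg/L

Mixed DO = (12.3×8.66 + 3.59×2.68)/(12.3+3.59) = 116.1/15.89 = 7.309 mg/L.
Mixed L₀ = (12.3×1.65 + 3.59×54.9)/(15.89) = 217.4/15.89 = 13.68 mg/L.
Initial deficit D₀ = C_s − DO₀ = 9.77 − 7.309 = 2.461 mg/L.
D(1.97) = [0.322×13.68/(0.469−0.322)](e^(−0.322×1.97) − e^(−0.469×1.97)) + 2.461 e^(−0.469×1.97)
= 29.97 × (0.5303 − 0.3970) + 2.461 × 0.3970 = 4.972 mg/L.
DO = 9.77 − 4.972 = 4.798 mg/L.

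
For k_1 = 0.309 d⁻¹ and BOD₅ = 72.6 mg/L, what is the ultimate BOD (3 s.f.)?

BOD₅ = L₀(1 − e^(−5k_1)) ⇒ L₀ = BOD₅ / (1 − e^(−5×0.309))
= 72.6 / (1 − 0.2133) = 72.6 / 0.7867 = 92.29 mg/L.

L₀ ≈ 92.3 mg/L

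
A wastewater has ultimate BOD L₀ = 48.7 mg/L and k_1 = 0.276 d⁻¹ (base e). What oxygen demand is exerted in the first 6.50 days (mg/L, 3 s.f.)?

y ≈ 40.6 mg/L

y_t = L₀(1 − e^(−k_1 t)) = 48.7 × (1 − e^(−0.276×6.50))
= 48.7 × (1 − 0.1663) = 48.7 × 0.8337 = 40.60 mg/L.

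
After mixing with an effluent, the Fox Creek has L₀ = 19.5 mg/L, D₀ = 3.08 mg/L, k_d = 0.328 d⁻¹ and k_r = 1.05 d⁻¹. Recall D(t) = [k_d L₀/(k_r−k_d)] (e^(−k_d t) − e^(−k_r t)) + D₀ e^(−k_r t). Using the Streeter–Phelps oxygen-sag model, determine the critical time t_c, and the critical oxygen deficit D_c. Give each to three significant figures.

t_c = [1/(k_r−k_d)] ln[(k_r/k_d)(1 − D₀(k_r−k_d)/(k_d L₀))]
= [1/(1.05−0.328)] ln[(1.05/0.328)(1 − 3.08×0.7220/(0.328×19.5))]
= (1/0.7220) ln[3.201 × 0.6523] = 1.385 × ln(2.088) = 1.385 × 0.7363 = 1.020 d.
D_c = (k_d/k_r) L₀ e^(−k_d t_c) = (0.328/1.05) × 19.5 × e^(−0.328×1.020) = 0.3124 × 19.5 × 0.7157 = 4.360 mg/L.

t_c ≈ 1.02 d; D_c ≈ 4.36 mg/L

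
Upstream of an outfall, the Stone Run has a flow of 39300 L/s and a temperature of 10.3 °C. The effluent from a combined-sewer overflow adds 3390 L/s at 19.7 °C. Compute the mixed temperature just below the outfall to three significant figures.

Flow-weighted mixing: C = (Q_r C_r + Q_w C_w)/(Q_r + Q_w)
= (39300×10.3 + 3390×19.7)/(39300 + 3390) = 471600/42690 = 11.05 °C.

11.0 °C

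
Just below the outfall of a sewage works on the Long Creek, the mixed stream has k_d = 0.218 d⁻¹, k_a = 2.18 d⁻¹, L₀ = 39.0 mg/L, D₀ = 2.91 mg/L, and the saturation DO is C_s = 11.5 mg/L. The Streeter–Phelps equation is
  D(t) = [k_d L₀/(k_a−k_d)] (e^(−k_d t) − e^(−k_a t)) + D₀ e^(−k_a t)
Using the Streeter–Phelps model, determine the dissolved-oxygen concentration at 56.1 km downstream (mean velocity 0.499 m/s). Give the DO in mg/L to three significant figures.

Travel time t = x/v = 56.1 km / (0.499 m/s) = 56100 m / 0.499 m/s = 112400 s = 1.301 d.
k_d L₀/(k_a−k_d) = 0.218×39.0/(2.18−0.218) = 8.502/1.962 = 4.333 mg/L.
e^(−k_d t) = e^(−0.218×1.301) = 0.7530; e^(−k_a t) = e^(−2.18×1.301) = 0.05862.
D = 4.333 × (0.7530 − 0.05862) + 2.91 × 0.05862 = 3.009 + 0.1706 = 3.180 mg/L.
DO = C_s − D = 11.5 − 3.180 = 8.320 mg/L.

DO ≈ 8.32 mg/L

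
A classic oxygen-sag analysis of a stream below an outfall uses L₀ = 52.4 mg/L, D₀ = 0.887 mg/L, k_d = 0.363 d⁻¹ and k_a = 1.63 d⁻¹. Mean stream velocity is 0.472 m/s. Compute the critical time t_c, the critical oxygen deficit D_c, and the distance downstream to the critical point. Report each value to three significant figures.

t_c = [1/(k_a−k_d)] ln[(k_a/k_d)(1 − D₀(k_a−k_d)/(k_d L₀))]
= [1/(1.63−0.363)] ln[(1.63/0.363)(1 − 0.887×1.267/(0.363×52.4))]
= (1/1.267) ln[4.490 × 0.9409] = 0.7893 × ln(4.225) = 0.7893 × 1.441 = 1.137 d.
D_c = (k_d/k_a) L₀ e^(−k_d t_c) = (0.363/1.63) × 52.4 × e^(−0.363×1.137) = 0.2227 × 52.4 × 0.6618 = 7.722 mg/L.
x_c = v t_c = 0.472 m/s × 1.137 d × 86400 s/d = 46380 m ≈ 46.4 km.

t_c ≈ 1.14 d; D_c ≈ 7.72 mg/L; x_c ≈ 46.4 km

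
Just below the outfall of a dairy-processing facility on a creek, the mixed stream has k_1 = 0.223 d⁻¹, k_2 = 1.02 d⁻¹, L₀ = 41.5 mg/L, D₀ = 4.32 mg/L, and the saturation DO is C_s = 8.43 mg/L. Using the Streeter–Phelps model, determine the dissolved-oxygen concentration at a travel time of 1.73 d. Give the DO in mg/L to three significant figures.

k_1 L₀/(k_2−k_1) = 0.223×41.5/(1.02−0.223) = 9.255/0.7970 = 11.61 mg/L.
e^(−k_1 t) = e^(−0.223×1.730) = 0.6799; e^(−k_2 t) = e^(−1.02×1.730) = 0.1713.
D = 11.61 × (0.6799 − 0.1713) + 4.32 × 0.1713 = 5.906 + 0.7398 = 6.646 mg/L.
DO = C_s − D = 8.43 − 6.646 = 1.784 mg/L.

DO ≈ 1.78 mg/L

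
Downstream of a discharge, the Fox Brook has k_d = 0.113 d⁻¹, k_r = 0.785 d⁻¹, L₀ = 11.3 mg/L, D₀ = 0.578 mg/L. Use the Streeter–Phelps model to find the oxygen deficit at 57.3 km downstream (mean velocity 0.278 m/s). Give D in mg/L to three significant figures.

D ≈ 1.25 mg/L

Travel time t = x/v = 57.3 km / (0.278 m/s) = 57300 m / 0.278 m/s = 206100 s = 2.386 d.
k_d L₀/(k_r−k_d) = 0.113×11.3/(0.785−0.113) = 1.277/0.6720 = 1.900 mg/L.
e^(−k_d t) = e^(−0.113×2.386) = 0.7637; e^(−k_r t) = e^(−0.785×2.386) = 0.1537.
D = 1.900 × (0.7637 − 0.1537) + 0.578 × 0.1537 = 1.159 + 0.08884 = 1.248 mg/L.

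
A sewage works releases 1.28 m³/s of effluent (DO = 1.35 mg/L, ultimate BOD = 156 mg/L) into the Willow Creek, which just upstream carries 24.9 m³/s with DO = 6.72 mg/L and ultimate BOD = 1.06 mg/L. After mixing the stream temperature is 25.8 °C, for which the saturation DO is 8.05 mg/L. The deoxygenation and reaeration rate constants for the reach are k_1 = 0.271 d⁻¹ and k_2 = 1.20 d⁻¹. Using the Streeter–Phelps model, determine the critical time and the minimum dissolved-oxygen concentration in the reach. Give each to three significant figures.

t_c ≈ 0.525 d; minimum DO ≈ 6.36 mg/L

Mixed DO = (24.9×6.72 + 1.28×1.35)/(24.9+1.28) = 169.1/26.18 = 6.457 mg/L.
Mixed L₀ = (24.9×1.06 + 1.28×156)/(26.18) = 226.1/26.18 = 8.635 mg/L.
Initial deficit D₀ = C_s − DO₀ = 8.05 − 6.457 = 1.593 mg/L.
t_c = (1/0.9290) ln[(1.20/0.271)(1 − 1.593×0.9290/(0.271×8.635))] = 1.076 × ln(1.629) = 0.5250 d.
D_c = (0.271/1.20) × 8.635 × e^(−0.271×0.5250) = 0.2258 × 8.635 × 0.8674 = 1.692 mg/L.
Minimum DO = 8.05 − 1.692 = 6.358 mg/L.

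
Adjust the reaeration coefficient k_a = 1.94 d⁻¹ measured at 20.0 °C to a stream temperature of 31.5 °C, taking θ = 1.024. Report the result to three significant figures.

k_a ≈ 2.55 d⁻¹

k_a(T₂) = k_a(T₁) · θ^(T₂−T₁) = 1.94 × 1.024^(31.5−20.0)
= 1.94 × 1.024^11.5 = 1.94 × 1.314 = 2.548 d⁻¹.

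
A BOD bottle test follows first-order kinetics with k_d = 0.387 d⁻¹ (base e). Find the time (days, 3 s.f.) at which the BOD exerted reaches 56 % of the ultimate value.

t ≈ 2.12 d

y/L₀ = 1 − e^(−k_d t) = 0.56 ⇒ e^(−k_d t) = 0.440
t = −ln(0.440) / 0.387 = 0.8210 / 0.387 = 2.121 d.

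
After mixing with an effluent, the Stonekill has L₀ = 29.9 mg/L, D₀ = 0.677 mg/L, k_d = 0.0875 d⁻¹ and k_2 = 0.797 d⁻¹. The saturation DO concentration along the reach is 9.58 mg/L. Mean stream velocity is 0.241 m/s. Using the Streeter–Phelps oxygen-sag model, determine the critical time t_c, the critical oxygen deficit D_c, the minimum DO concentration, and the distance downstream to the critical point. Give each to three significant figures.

t_c ≈ 2.83 d; D_c ≈ 2.56 mg/L; min DO ≈ 7.02 mg/L; x_c ≈ 58.9 km

t_c = [1/(k_2−k_d)] ln[(k_2/k_d)(1 − D₀(k_2−k_d)/(k_d L₀))]
= [1/(0.797−0.0875)] ln[(0.797/0.0875)(1 − 0.677×0.7095/(0.0875×29.9))]
= (1/0.7095) ln[9.109 × 0.8164] = 1.409 × ln(7.436) = 1.409 × 2.006 = 2.828 d.
D_c = (k_d/k_2) L₀ e^(−k_d t_c) = (0.0875/0.797) × 29.9 × e^(−0.0875×2.828) = 0.1098 × 29.9 × 0.7808 = 2.563 mg/L.
Minimum DO = C_s − D_c = 9.58 − 2.563 = 7.017 mg/L.
x_c = v t_c = 0.241 m/s × 2.828 d × 86400 s/d = 58880 m ≈ 58.9 km.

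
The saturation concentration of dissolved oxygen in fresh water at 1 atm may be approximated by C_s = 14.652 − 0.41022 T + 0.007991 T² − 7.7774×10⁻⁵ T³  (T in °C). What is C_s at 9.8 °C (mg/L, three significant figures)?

C_s ≈ 11.3 mg/L

C_s = 14.652 − 0.41022×9.8 + 0.007991×9.8² − 7.7774×10⁻⁵×9.8³ = 11.33 mg/L.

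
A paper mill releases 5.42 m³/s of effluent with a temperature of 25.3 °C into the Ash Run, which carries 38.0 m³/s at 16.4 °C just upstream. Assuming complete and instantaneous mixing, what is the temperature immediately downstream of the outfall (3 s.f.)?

Flow-weighted mixing: C = (Q_r C_r + Q_w C_w)/(Q_r + Q_w)
= (38.0×16.4 + 5.42×25.3)/(38.0 + 5.42) = 760.3/43.42 = 17.51 °C.

17.5 °C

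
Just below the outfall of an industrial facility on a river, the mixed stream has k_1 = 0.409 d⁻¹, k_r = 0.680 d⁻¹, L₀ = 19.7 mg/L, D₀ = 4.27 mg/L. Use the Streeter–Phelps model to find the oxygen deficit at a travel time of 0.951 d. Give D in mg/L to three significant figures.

D ≈ 6.81 mg/L

k_1 L₀/(k_r−k_1) = 0.409×19.7/(0.680−0.409) = 8.057/0.2710 = 29.73 mg/L.
e^(−k_1 t) = e^(−0.409×0.9510) = 0.6778; e^(−k_r t) = e^(−0.680×0.9510) = 0.5238.
D = 29.73 × (0.6778 − 0.5238) + 4.27 × 0.5238 = 4.578 + 2.237 = 6.815 mg/L.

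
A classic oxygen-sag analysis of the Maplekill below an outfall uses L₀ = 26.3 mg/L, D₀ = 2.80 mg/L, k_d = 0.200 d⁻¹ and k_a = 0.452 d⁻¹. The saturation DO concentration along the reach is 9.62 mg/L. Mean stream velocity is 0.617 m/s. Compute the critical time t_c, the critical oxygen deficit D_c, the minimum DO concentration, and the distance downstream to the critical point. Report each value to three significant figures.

At the critical point dD/dt = 0, so k_d L₀ e^(−k_d t) = k_a D. Substituting D(t) from the Streeter–Phelps equation and solving for t gives
t_c = ln[(k_a/k_d)(1 − D₀(k_a−k_d)/(k_d L₀))] / (k_a−k_d).
Here k_a−k_d = 0.2520 d⁻¹ and 1 − D₀(k_a−k_d)/(k_d L₀) = 1 − 2.80×0.2520/(0.200×26.3) = 0.8659, so
t_c = ln(2.260 × 0.8659) / 0.2520 = 0.6713 / 0.2520 = 2.664 d.
L(t_c) = L₀ e^(−k_d t_c) = 26.3 × 0.5870 = 15.44 mg/L, and at the critical point k_a D_c = k_d L, so D_c = (0.200/0.452) × 15.44 = 6.831 mg/L.
Minimum DO = C_s − D_c = 9.62 − 6.831 = 2.789 mg/L.
x_c = v t_c = 0.617 m/s × 2.664 d × 86400 s/d = 142000 m ≈ 142 km.

t_c ≈ 2.66 d; D_c ≈ 6.83 mg/L; min DO ≈ 2.79 mg/L; x_c ≈ 142 km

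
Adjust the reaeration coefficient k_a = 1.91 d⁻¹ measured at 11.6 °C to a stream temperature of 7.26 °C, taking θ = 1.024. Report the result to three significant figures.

k_a ≈ 1.72 d⁻¹

k_a(T₂) = k_a(T₁) · θ^(T₂−T₁) = 1.91 × 1.024^(7.26−11.6)
= 1.91 × 1.024^-4.34 = 1.91 × 0.9022 = 1.723 d⁻¹.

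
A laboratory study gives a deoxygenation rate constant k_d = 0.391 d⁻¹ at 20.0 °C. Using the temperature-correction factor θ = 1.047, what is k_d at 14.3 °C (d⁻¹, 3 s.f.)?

k_d ≈ 0.301 d⁻¹

k_d(T₂) = k_d(T₁) · θ^(T₂−T₁) = 0.391 × 1.047^(14.3−20.0)
= 0.391 × 1.047^-5.70 = 0.391 × 0.7697 = 0.3009 d⁻¹.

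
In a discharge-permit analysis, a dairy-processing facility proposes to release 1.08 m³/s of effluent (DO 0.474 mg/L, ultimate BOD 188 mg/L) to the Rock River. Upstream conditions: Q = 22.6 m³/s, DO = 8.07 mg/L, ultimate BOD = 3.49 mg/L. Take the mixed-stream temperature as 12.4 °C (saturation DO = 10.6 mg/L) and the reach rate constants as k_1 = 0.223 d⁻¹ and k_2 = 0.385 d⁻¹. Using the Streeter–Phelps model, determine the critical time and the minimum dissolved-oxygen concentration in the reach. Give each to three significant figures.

Mixed DO = (22.6×8.07 + 1.08×0.474)/(22.6+1.08) = 182.9/23.68 = 7.724 mg/L.
Mixed L₀ = (22.6×3.49 + 1.08×188)/(23.68) = 281.9/23.68 = 11.91 mg/L.
Initial deficit D₀ = C_s − DO₀ = 10.6 − 7.724 = 2.876 mg/L.
t_c = (1/0.1620) ln[(0.385/0.223)(1 − 2.876×0.1620/(0.223×11.91))] = 6.173 × ln(1.423) = 2.179 d.
D_c = (0.223/0.385) × 11.91 × e^(−0.223×2.179) = 0.5792 × 11.91 × 0.6151 = 4.241 mg/L.
Minimum DO = 10.6 − 4.241 = 6.359 mg/L.

t_c ≈ 2.18 d; minimum DO ≈ 6.36 mg/L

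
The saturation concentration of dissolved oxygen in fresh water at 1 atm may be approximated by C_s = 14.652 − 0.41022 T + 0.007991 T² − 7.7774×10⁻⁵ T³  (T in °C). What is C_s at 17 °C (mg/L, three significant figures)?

C_s = 14.652 − 0.41022×17 + 0.007991×17² − 7.7774×10⁻⁵×17³ = 9.606 mg/L.

C_s ≈ 9.61 mg/L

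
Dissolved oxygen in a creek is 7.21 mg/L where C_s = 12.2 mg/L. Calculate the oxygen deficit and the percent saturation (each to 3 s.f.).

D = C_s − C = 12.2 − 7.21 = 4.99 mg/L.
% saturation = 7.21/12.2 × 100 = 59.1 %.

D ≈ 4.99 mg/L; 59.1 % saturation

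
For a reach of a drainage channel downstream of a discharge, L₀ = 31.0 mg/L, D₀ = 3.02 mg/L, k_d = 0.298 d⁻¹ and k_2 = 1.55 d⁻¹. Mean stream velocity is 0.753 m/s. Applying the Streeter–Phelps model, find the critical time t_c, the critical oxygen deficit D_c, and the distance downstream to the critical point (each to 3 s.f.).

t_c = [1/(k_2−k_d)] ln[(k_2/k_d)(1 − D₀(k_2−k_d)/(k_d L₀))]
= [1/(1.55−0.298)] ln[(1.55/0.298)(1 − 3.02×1.252/(0.298×31.0))]
= (1/1.252) ln[5.201 × 0.5907] = 0.7987 × ln(3.072) = 0.7987 × 1.122 = 0.8966 d.
D_c = (k_d/k_2) L₀ e^(−k_d t_c) = (0.298/1.55) × 31.0 × e^(−0.298×0.8966) = 0.1923 × 31.0 × 0.7655 = 4.563 mg/L.
x_c = v t_c = 0.753 m/s × 0.8966 d × 86400 s/d = 58330 m ≈ 58.3 km.

t_c ≈ 0.897 d; D_c ≈ 4.56 mg/L; x_c ≈ 58.3 km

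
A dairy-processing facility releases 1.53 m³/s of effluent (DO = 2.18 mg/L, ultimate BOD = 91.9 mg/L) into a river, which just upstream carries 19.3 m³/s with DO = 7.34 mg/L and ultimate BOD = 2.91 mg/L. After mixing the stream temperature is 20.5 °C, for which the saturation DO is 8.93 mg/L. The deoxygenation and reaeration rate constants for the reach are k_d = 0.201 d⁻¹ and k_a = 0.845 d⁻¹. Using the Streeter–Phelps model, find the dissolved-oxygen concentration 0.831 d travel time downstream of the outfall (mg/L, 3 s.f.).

DO ≈ 6.92 mg/L

Mixed DO = (19.3×7.34 + 1.53×2.18)/(19.3+1.53) = 145.0/20.83 = 6.961 mg/L.
Mixed L₀ = (19.3×2.91 + 1.53×91.9)/(20.83) = 196.8/20.83 = 9.446 mg/L.
Initial deficit D₀ = C_s − DO₀ = 8.93 − 6.961 = 1.969 mg/L.
D(0.831) = [0.201×9.446/(0.845−0.201)](e^(−0.201×0.831) − e^(−0.845×0.831)) + 1.969 e^(−0.845×0.831)
= 2.948 × (0.8462 − 0.4955) + 1.969 × 0.4955 = 2.010 mg/L.
DO = 8.93 − 2.010 = 6.920 mg/L.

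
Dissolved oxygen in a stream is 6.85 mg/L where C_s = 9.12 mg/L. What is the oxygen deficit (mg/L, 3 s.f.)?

D ≈ 2.27 mg/L

D = C_s − C = 9.12 − 6.85 = 2.27 mg/L.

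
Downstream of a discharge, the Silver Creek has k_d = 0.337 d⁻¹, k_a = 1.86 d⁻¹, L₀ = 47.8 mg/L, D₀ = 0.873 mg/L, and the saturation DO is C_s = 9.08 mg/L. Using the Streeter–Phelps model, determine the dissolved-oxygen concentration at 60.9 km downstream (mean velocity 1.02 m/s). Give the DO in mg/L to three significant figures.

Travel time t = x/v = 60.9 km / (1.02 m/s) = 60900 m / 1.02 m/s = 59710 s = 0.6910 d.
k_d L₀/(k_a−k_d) = 0.337×47.8/(1.86−0.337) = 16.11/1.523 = 10.58 mg/L.
e^(−k_d t) = e^(−0.337×0.6910) = 0.7922; e^(−k_a t) = e^(−1.86×0.6910) = 0.2766.
D = 10.58 × (0.7922 − 0.2766) + 0.873 × 0.2766 = 5.454 + 0.2414 = 5.696 mg/L.
DO = C_s − D = 9.08 − 5.696 = 3.384 mg/L.

DO ≈ 3.38 mg/L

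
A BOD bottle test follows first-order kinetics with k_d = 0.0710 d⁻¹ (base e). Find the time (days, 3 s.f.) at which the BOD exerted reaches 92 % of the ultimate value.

y/L₀ = 1 − e^(−k_d t) = 0.92 ⇒ e^(−k_d t) = 0.0800
t = −ln(0.0800) / 0.0710 = 2.526 / 0.0710 = 35.57 d.

t ≈ 35.6 d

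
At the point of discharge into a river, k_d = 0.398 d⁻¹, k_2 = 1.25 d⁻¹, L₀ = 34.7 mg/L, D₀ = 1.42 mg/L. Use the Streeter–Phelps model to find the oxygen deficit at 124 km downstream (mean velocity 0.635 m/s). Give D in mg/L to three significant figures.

D ≈ 5.72 mg/L

Travel time t = x/v = 124 km / (0.635 m/s) = 124000 m / 0.635 m/s = 195300 s = 2.260 d.
k_d L₀/(k_2−k_d) = 0.398×34.7/(1.25−0.398) = 13.81/0.8520 = 16.21 mg/L.
e^(−k_d t) = e^(−0.398×2.260) = 0.4068; e^(−k_2 t) = e^(−1.25×2.260) = 0.05930.
D = 16.21 × (0.4068 − 0.05930) + 1.42 × 0.05930 = 5.632 + 0.08420 = 5.716 mg/L.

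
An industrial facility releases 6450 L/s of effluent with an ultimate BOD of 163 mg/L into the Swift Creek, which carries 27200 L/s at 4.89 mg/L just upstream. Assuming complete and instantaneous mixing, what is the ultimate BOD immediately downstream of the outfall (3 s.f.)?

Flow-weighted mixing: C = (Q_r C_r + Q_w C_w)/(Q_r + Q_w)
= (27200×4.89 + 6450×163)/(27200 + 6450) = 1.184×10^6/33650 = 35.20 mg/L.

35.2 mg/L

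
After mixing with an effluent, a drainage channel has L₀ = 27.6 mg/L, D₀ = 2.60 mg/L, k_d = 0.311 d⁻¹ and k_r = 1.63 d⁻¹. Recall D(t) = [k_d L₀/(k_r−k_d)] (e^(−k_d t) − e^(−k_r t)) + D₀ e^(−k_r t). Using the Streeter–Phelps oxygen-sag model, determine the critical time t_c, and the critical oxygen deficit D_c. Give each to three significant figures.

t_c ≈ 0.869 d; D_c ≈ 4.02 mg/L

With k_r/k_d = 5.241 and 1 − D₀(k_r−k_d)/(k_d L₀) = 0.6005,
t_c = ln(5.241 × 0.6005) / (1.63 − 0.311) = ln(3.147) / 1.319 = 1.147/1.319 = 0.8692 d.
D_c = (k_d/k_r) L₀ e^(−k_d t_c) = (0.311/1.63) × 27.6 × e^(−0.311×0.8692) = 0.1908 × 27.6 × 0.7631 = 4.019 mg/L.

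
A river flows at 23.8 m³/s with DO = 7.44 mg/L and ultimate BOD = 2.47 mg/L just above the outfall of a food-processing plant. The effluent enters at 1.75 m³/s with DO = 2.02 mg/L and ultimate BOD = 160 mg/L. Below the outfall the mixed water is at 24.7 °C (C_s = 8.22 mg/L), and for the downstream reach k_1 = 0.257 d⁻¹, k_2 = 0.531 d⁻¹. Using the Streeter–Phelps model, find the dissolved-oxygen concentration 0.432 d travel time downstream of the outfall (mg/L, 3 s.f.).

Mixed DO = (23.8×7.44 + 1.75×2.02)/(23.8+1.75) = 180.6/25.55 = 7.069 mg/L.
Mixed L₀ = (23.8×2.47 + 1.75×160)/(25.55) = 338.8/25.55 = 13.26 mg/L.
Initial deficit D₀ = C_s − DO₀ = 8.22 − 7.069 = 1.151 mg/L.
D(0.432) = [0.257×13.26/(0.531−0.257)](e^(−0.257×0.432) − e^(−0.531×0.432)) + 1.151 e^(−0.531×0.432)
= 12.44 × (0.8949 − 0.7950) + 1.151 × 0.7950 = 2.158 mg/L.
DO = 8.22 − 2.158 = 6.062 mg/L.

DO ≈ 6.06 mg/L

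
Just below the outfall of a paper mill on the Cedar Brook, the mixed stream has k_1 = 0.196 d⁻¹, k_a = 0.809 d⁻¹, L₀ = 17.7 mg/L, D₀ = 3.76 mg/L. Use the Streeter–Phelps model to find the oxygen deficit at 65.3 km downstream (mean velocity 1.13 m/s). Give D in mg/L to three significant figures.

Travel time t = x/v = 65.3 km / (1.13 m/s) = 65300 m / 1.13 m/s = 57790 s = 0.6688 d.
k_1 L₀/(k_a−k_1) = 0.196×17.7/(0.809−0.196) = 3.469/0.6130 = 5.659 mg/L.
e^(−k_1 t) = e^(−0.196×0.6688) = 0.8771; e^(−k_a t) = e^(−0.809×0.6688) = 0.5821.
D = 5.659 × (0.8771 − 0.5821) + 3.76 × 0.5821 = 1.670 + 2.189 = 3.858 mg/L.

D ≈ 3.86 mg/L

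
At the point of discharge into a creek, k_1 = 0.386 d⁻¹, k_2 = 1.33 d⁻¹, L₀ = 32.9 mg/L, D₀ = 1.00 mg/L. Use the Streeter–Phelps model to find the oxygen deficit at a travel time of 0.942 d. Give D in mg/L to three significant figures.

k_1 L₀/(k_2−k_1) = 0.386×32.9/(1.33−0.386) = 12.70/0.9440 = 13.45 mg/L.
e^(−k_1 t) = e^(−0.386×0.9420) = 0.6952; e^(−k_2 t) = e^(−1.33×0.9420) = 0.2857.
D = 13.45 × (0.6952 − 0.2857) + 1.00 × 0.2857 = 5.509 + 0.2857 = 5.794 mg/L.

D ≈ 5.79 mg/L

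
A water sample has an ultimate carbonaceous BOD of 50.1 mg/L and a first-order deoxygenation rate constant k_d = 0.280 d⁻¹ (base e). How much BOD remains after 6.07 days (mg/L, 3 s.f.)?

L_t = L₀ e^(−k_d t) = 50.1 × e^(−0.280×6.07) = 50.1 × 0.1828 = 9.156 mg/L.

L ≈ 9.16 mg/L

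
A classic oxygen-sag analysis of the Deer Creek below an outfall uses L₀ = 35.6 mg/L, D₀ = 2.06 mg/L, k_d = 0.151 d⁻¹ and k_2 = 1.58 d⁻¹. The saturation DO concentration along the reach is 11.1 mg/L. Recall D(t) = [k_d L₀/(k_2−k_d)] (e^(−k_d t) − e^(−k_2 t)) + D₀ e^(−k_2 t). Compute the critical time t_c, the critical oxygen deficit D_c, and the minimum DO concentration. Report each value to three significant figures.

t_c ≈ 1.09 d; D_c ≈ 2.89 mg/L; min DO ≈ 8.21 mg/L

With k_2/k_d = 10.46 and 1 − D₀(k_2−k_d)/(k_d L₀) = 0.4524,
t_c = ln(10.46 × 0.4524) / (1.58 − 0.151) = ln(4.734) / 1.429 = 1.555/1.429 = 1.088 d.
D_c = (k_d/k_2) L₀ e^(−k_d t_c) = (0.151/1.58) × 35.6 × e^(−0.151×1.088) = 0.09557 × 35.6 × 0.8485 = 2.887 mg/L.
Minimum DO = C_s − D_c = 11.1 − 2.887 = 8.213 mg/L.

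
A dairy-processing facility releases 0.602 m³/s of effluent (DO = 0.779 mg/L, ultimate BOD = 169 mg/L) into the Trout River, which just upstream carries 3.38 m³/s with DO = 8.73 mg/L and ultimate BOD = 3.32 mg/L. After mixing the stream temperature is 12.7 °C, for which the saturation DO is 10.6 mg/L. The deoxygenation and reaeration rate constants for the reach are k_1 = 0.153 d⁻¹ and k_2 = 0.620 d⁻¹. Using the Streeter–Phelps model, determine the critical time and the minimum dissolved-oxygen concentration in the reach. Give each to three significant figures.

Mixed DO = (3.38×8.73 + 0.602×0.779)/(3.38+0.602) = 29.98/3.982 = 7.528 mg/L.
Mixed L₀ = (3.38×3.32 + 0.602×169)/(3.982) = 113.0/3.982 = 28.37 mg/L.
Initial deficit D₀ = C_s − DO₀ = 10.6 − 7.528 = 3.072 mg/L.
t_c = (1/0.4670) ln[(0.620/0.153)(1 − 3.072×0.4670/(0.153×28.37))] = 2.141 × ln(2.713) = 2.137 d.
D_c = (0.153/0.620) × 28.37 × e^(−0.153×2.137) = 0.2468 × 28.37 × 0.7211 = 5.048 mg/L.
Minimum DO = 10.6 − 5.048 = 5.552 mg/L.

t_c ≈ 2.14 d; minimum DO ≈ 5.55 mg/L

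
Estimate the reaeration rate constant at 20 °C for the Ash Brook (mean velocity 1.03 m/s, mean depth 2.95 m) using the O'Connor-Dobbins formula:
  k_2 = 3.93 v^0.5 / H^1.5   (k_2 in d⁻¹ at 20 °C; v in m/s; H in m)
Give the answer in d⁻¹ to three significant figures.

k_2 ≈ 0.787 d⁻¹

k_2 = 3.93 × 1.03^0.5 / 2.95^1.5 = 3.93 × 1.015 / 5.067 = 0.7872 d⁻¹.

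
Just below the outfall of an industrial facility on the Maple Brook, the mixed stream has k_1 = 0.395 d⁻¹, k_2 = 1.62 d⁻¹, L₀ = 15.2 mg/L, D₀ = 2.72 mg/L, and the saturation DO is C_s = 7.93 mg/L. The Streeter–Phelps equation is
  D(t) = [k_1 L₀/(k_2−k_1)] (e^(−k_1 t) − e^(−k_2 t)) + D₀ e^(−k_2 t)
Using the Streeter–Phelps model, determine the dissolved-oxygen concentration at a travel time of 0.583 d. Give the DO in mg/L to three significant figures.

k_1 L₀/(k_2−k_1) = 0.395×15.2/(1.62−0.395) = 6.004/1.225 = 4.901 mg/L.
e^(−k_1 t) = e^(−0.395×0.5830) = 0.7943; e^(−k_2 t) = e^(−1.62×0.5830) = 0.3889.
D = 4.901 × (0.7943 − 0.3889) + 2.72 × 0.3889 = 1.987 + 1.058 = 3.045 mg/L.
DO = C_s − D = 7.93 − 3.045 = 4.885 mg/L.

DO ≈ 4.89 mg/L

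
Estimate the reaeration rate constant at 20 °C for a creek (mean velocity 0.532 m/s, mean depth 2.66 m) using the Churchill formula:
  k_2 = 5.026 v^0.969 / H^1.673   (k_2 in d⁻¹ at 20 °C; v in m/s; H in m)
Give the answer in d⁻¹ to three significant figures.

k_2 ≈ 0.531 d⁻¹

k_2 = 5.026 × 0.532^0.969 / 2.66^1.673 = 5.026 × 0.5425 / 5.138 = 0.5306 d⁻¹.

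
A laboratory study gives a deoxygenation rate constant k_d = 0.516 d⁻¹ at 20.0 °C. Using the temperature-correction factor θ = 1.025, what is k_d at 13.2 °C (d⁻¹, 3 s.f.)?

k_d ≈ 0.436 d⁻¹

k_d(T₂) = k_d(T₁) · θ^(T₂−T₁) = 0.516 × 1.025^(13.2−20.0)
= 0.516 × 1.025^-6.80 = 0.516 × 0.8454 = 0.4362 d⁻¹.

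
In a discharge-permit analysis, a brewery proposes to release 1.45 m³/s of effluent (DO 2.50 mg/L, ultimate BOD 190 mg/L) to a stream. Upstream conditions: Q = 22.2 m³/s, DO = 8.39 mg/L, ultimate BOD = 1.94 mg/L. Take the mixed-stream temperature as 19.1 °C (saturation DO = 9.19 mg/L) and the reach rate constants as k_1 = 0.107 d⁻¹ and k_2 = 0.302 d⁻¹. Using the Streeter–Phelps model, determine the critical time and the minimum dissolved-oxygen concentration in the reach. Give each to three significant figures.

Mixed DO = (22.2×8.39 + 1.45×2.50)/(22.2+1.45) = 189.9/23.65 = 8.029 mg/L.
Mixed L₀ = (22.2×1.94 + 1.45×190)/(23.65) = 318.6/23.65 = 13.47 mg/L.
Initial deficit D₀ = C_s − DO₀ = 9.19 − 8.029 = 1.161 mg/L.
t_c = (1/0.1950) ln[(0.302/0.107)(1 − 1.161×0.1950/(0.107×13.47))] = 5.128 × ln(2.379) = 4.445 d.
D_c = (0.107/0.302) × 13.47 × e^(−0.107×4.445) = 0.3543 × 13.47 × 0.6215 = 2.966 mg/L.
Minimum DO = 9.19 − 2.966 = 6.224 mg/L.

t_c ≈ 4.44 d; minimum DO ≈ 6.22 mg/L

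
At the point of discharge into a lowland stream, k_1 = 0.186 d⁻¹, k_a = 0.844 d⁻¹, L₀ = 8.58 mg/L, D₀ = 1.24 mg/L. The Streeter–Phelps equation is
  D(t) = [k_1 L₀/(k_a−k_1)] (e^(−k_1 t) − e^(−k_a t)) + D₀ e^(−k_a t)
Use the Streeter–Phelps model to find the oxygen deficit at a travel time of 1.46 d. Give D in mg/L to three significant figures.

k_1 L₀/(k_a−k_1) = 0.186×8.58/(0.844−0.186) = 1.596/0.6580 = 2.425 mg/L.
e^(−k_1 t) = e^(−0.186×1.460) = 0.7622; e^(−k_a t) = e^(−0.844×1.460) = 0.2916.
D = 2.425 × (0.7622 − 0.2916) + 1.24 × 0.2916 = 1.141 + 0.3616 = 1.503 mg/L.

D ≈ 1.50 mg/L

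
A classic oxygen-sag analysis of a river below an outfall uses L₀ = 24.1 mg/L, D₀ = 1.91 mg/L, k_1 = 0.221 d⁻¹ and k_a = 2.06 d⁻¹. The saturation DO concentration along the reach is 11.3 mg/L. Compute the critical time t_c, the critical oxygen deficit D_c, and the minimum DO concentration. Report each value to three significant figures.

At the critical point dD/dt = 0, so k_1 L₀ e^(−k_1 t) = k_a D. Substituting D(t) from the Streeter–Phelps equation and solving for t gives
t_c = ln[(k_a/k_1)(1 − D₀(k_a−k_1)/(k_1 L₀))] / (k_a−k_1).
Here k_a−k_1 = 1.839 d⁻¹ and 1 − D₀(k_a−k_1)/(k_1 L₀) = 1 − 1.91×1.839/(0.221×24.1) = 0.3405, so
t_c = ln(9.321 × 0.3405) / 1.839 = 1.155 / 1.839 = 0.6281 d.
L(t_c) = L₀ e^(−k_1 t_c) = 24.1 × 0.8704 = 20.98 mg/L, and at the critical point k_a D_c = k_1 L, so D_c = (0.221/2.06) × 20.98 = 2.250 mg/L.
Minimum DO = C_s − D_c = 11.3 − 2.250 = 9.050 mg/L.

t_c ≈ 0.628 d; D_c ≈ 2.25 mg/L; min DO ≈ 9.05 mg/L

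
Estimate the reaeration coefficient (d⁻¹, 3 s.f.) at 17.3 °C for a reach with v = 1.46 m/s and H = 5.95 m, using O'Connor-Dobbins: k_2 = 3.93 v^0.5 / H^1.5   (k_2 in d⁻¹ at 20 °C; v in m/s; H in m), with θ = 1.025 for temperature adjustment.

k_2(20) = 3.93 × 1.46^0.5 / 5.95^1.5 = 3.93 × 1.208 / 14.51 = 0.3272 d⁻¹.
k_2(17.3) = 0.3272 × 1.025^(17.3−20) = 0.3272 × 0.9355 = 0.3061 d⁻¹.

k_2 ≈ 0.306 d⁻¹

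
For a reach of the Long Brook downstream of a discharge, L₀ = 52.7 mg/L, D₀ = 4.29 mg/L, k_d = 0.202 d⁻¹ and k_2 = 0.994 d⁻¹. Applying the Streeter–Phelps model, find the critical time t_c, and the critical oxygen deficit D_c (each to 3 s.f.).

With k_2/k_d = 4.921 and 1 − D₀(k_2−k_d)/(k_d L₀) = 0.6808,
t_c = ln(4.921 × 0.6808) / (0.994 − 0.202) = ln(3.350) / 0.7920 = 1.209/0.7920 = 1.527 d.
L(t_c) = L₀ e^(−k_d t_c) = 52.7 × 0.7346 = 38.72 mg/L, and at the critical point k_2 D_c = k_d L, so D_c = (0.202/0.994) × 38.72 = 7.868 mg/L.

t_c ≈ 1.53 d; D_c ≈ 7.87 mg/L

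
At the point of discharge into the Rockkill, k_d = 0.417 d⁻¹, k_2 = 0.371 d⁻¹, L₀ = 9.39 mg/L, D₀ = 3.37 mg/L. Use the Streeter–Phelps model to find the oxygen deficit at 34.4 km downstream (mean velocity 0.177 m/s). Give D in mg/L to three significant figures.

D ≈ 5.09 mg/L

Travel time t = x/v = 34.4 km / (0.177 m/s) = 34400 m / 0.177 m/s = 194400 s = 2.249 d.
k_d L₀/(k_2−k_d) = 0.417×9.39/(0.371−0.417) = 3.916/-0.04600 = -85.12 mg/L.
e^(−k_d t) = e^(−0.417×2.249) = 0.3914; e^(−k_2 t) = e^(−0.371×2.249) = 0.4341.
D = -85.12 × (0.3914 − 0.4341) + 3.37 × 0.4341 = 3.632 + 1.463 = 5.095 mg/L.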